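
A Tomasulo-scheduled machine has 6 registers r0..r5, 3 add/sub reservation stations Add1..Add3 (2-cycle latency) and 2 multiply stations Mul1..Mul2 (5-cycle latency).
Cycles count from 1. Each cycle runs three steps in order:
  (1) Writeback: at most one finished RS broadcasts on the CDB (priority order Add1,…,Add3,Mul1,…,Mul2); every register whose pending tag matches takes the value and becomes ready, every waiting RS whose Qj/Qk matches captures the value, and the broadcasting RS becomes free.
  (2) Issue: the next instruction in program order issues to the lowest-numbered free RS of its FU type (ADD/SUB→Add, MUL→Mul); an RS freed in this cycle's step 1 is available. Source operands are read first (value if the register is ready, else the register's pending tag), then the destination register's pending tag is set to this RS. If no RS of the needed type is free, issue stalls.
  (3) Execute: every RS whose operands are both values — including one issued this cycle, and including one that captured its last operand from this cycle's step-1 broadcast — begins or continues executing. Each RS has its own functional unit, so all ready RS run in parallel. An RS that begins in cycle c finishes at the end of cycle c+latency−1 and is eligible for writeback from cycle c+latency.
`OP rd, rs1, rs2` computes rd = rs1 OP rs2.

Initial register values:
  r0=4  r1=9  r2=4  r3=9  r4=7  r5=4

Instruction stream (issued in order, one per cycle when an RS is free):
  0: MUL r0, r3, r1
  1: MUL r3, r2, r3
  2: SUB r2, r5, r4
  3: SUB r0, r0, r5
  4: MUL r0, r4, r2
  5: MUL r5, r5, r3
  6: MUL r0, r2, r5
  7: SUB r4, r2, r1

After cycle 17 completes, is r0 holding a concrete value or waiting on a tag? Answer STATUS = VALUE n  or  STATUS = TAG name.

STATUS = VALUE -432

cycle 1: issue MUL r0<-Mul1 // r0:Mul1,r1:9,r2:4,r3:9,r4:7,r5:4
cycle 2: issue MUL r3<-Mul2 // r0:Mul1,r1:9,r2:4,r3:Mul2,r4:7,r5:4
cycle 3: issue SUB r2<-Add1 // r0:Mul1,r1:9,r2:Add1,r3:Mul2,r4:7,r5:4
cycle 4: issue SUB r0<-Add2 // r0:Add2,r1:9,r2:Add1,r3:Mul2,r4:7,r5:4
cycle 5: CDB Add1=-3; stall // r0:Add2,r1:9,r2:-3,r3:Mul2,r4:7,r5:4
cycle 6: CDB Mul1=81; issue MUL r0<-Mul1 // r0:Mul1,r1:9,r2:-3,r3:Mul2,r4:7,r5:4
cycle 7: CDB Mul2=36; issue MUL r5<-Mul2 // r0:Mul1,r1:9,r2:-3,r3:36,r4:7,r5:Mul2
cycle 8: CDB Add2=77; stall // r0:Mul1,r1:9,r2:-3,r3:36,r4:7,r5:Mul2
cycle 9: stall // r0:Mul1,r1:9,r2:-3,r3:36,r4:7,r5:Mul2
cycle 10: stall // r0:Mul1,r1:9,r2:-3,r3:36,r4:7,r5:Mul2
cycle 11: CDB Mul1=-21; issue MUL r0<-Mul1 // r0:Mul1,r1:9,r2:-3,r3:36,r4:7,r5:Mul2
cycle 12: CDB Mul2=144; issue SUB r4<-Add1 // r0:Mul1,r1:9,r2:-3,r3:36,r4:Add1,r5:144
cycle 13: - // r0:Mul1,r1:9,r2:-3,r3:36,r4:Add1,r5:144
cycle 14: CDB Add1=-12 // r0:Mul1,r1:9,r2:-3,r3:36,r4:-12,r5:144
cycle 15: - // r0:Mul1,r1:9,r2:-3,r3:36,r4:-12,r5:144
cycle 16: - // r0:Mul1,r1:9,r2:-3,r3:36,r4:-12,r5:144
cycle 17: CDB Mul1=-432 // r0:-432,r1:9,r2:-3,r3:36,r4:-12,r5:144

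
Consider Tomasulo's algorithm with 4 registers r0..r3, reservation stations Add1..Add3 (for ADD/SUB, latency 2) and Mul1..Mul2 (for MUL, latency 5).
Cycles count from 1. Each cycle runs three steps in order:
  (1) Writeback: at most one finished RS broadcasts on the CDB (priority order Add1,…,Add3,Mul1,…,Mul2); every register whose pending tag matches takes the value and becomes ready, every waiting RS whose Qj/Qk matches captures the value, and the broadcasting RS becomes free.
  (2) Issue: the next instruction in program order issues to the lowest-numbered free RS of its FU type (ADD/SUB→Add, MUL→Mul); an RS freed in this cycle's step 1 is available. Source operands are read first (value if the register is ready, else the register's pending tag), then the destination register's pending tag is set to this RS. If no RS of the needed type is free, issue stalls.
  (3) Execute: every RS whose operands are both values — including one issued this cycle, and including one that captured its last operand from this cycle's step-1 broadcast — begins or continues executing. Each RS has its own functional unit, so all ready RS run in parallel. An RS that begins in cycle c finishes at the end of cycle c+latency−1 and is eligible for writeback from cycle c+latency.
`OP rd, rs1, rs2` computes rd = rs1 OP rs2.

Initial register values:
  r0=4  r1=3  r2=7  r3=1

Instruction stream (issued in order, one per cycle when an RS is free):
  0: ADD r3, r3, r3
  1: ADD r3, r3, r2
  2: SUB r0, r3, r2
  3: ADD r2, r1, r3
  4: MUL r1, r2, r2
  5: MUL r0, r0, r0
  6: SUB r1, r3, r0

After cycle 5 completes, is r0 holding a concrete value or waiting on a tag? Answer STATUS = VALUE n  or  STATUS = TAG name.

cycle 1: issue ADD r3<-Add1 // r0:4,r1:3,r2:7,r3:Add1
cycle 2: issue ADD r3<-Add2 // r0:4,r1:3,r2:7,r3:Add2
cycle 3: CDB Add1=2; issue SUB r0<-Add1 // r0:Add1,r1:3,r2:7,r3:Add2
cycle 4: issue ADD r2<-Add3 // r0:Add1,r1:3,r2:Add3,r3:Add2
cycle 5: CDB Add2=9; issue MUL r1<-Mul1 // r0:Add1,r1:Mul1,r2:Add3,r3:9

STATUS = TAG Add1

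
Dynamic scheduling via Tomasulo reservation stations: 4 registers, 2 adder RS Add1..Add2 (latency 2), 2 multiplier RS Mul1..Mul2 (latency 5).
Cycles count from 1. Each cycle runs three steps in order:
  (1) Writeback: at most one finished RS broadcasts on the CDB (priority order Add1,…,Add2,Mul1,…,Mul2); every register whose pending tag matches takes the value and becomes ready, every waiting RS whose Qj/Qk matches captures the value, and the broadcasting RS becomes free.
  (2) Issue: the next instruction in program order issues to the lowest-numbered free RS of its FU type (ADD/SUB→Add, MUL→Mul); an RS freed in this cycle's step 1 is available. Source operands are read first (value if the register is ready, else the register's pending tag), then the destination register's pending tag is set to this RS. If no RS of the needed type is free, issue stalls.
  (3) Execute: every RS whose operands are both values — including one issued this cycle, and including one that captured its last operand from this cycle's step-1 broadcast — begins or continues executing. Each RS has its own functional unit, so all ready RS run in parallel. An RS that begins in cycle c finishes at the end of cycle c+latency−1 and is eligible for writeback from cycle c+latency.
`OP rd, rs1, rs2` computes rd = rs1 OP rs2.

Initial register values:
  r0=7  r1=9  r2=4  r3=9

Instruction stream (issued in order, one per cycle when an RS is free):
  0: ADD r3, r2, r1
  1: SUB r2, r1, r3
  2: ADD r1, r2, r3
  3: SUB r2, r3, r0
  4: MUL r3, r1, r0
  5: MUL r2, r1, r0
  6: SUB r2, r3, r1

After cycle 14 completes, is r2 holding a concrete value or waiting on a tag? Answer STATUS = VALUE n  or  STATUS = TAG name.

  c1: issue ADD r3<-Add1  regs: r0:7,r1:9,r2:4,r3:Add1
  c2: issue SUB r2<-Add2  regs: r0:7,r1:9,r2:Add2,r3:Add1
  c3: CDB Add1=13; issue ADD r1<-Add1  regs: r0:7,r1:Add1,r2:Add2,r3:13
  c4: stall  regs: r0:7,r1:Add1,r2:Add2,r3:13
  c5: CDB Add2=-4; issue SUB r2<-Add2  regs: r0:7,r1:Add1,r2:Add2,r3:13
  c6: issue MUL r3<-Mul1  regs: r0:7,r1:Add1,r2:Add2,r3:Mul1
  c7: CDB Add1=9; issue MUL r2<-Mul2  regs: r0:7,r1:9,r2:Mul2,r3:Mul1
  c8: CDB Add2=6; issue SUB r2<-Add1  regs: r0:7,r1:9,r2:Add1,r3:Mul1
  c9: -  regs: r0:7,r1:9,r2:Add1,r3:Mul1
  c10: -  regs: r0:7,r1:9,r2:Add1,r3:Mul1
  c11: -  regs: r0:7,r1:9,r2:Add1,r3:Mul1
  c12: CDB Mul1=63  regs: r0:7,r1:9,r2:Add1,r3:63
  c13: CDB Mul2=63  regs: r0:7,r1:9,r2:Add1,r3:63
  c14: CDB Add1=54  regs: r0:7,r1:9,r2:54,r3:63

STATUS = VALUE 54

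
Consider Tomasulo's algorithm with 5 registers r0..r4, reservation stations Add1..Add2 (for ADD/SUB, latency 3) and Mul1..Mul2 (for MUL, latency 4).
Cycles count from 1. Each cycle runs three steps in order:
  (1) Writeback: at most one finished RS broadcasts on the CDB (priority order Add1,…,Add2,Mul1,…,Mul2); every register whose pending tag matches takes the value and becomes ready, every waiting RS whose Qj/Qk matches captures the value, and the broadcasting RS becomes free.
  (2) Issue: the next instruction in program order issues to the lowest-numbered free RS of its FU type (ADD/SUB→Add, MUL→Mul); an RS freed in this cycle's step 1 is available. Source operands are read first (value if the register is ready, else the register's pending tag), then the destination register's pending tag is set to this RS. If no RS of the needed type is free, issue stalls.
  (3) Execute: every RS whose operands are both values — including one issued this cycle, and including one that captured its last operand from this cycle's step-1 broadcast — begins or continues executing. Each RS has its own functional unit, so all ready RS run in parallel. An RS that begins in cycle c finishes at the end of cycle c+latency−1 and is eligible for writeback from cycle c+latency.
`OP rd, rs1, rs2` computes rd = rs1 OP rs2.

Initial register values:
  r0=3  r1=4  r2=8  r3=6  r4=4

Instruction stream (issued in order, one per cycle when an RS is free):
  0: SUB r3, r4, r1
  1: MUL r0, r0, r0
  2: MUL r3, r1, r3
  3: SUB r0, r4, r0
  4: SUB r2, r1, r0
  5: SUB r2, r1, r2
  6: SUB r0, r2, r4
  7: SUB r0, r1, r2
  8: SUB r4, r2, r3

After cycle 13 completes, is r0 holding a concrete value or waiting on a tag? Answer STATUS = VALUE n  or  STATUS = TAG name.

c1: issue SUB r3<-Add1 | r0:3,r1:4,r2:8,r3:Add1,r4:4
c2: issue MUL r0<-Mul1 | r0:Mul1,r1:4,r2:8,r3:Add1,r4:4
c3: issue MUL r3<-Mul2 | r0:Mul1,r1:4,r2:8,r3:Mul2,r4:4
c4: CDB Add1=0; issue SUB r0<-Add1 | r0:Add1,r1:4,r2:8,r3:Mul2,r4:4
c5: issue SUB r2<-Add2 | r0:Add1,r1:4,r2:Add2,r3:Mul2,r4:4
c6: CDB Mul1=9; stall | r0:Add1,r1:4,r2:Add2,r3:Mul2,r4:4
c7: stall | r0:Add1,r1:4,r2:Add2,r3:Mul2,r4:4
c8: CDB Mul2=0; stall | r0:Add1,r1:4,r2:Add2,r3:0,r4:4
c9: CDB Add1=-5; issue SUB r2<-Add1 | r0:-5,r1:4,r2:Add1,r3:0,r4:4
c10: stall | r0:-5,r1:4,r2:Add1,r3:0,r4:4
c11: stall | r0:-5,r1:4,r2:Add1,r3:0,r4:4
c12: CDB Add2=9; issue SUB r0<-Add2 | r0:Add2,r1:4,r2:Add1,r3:0,r4:4
c13: stall | r0:Add2,r1:4,r2:Add1,r3:0,r4:4

STATUS = TAG Add2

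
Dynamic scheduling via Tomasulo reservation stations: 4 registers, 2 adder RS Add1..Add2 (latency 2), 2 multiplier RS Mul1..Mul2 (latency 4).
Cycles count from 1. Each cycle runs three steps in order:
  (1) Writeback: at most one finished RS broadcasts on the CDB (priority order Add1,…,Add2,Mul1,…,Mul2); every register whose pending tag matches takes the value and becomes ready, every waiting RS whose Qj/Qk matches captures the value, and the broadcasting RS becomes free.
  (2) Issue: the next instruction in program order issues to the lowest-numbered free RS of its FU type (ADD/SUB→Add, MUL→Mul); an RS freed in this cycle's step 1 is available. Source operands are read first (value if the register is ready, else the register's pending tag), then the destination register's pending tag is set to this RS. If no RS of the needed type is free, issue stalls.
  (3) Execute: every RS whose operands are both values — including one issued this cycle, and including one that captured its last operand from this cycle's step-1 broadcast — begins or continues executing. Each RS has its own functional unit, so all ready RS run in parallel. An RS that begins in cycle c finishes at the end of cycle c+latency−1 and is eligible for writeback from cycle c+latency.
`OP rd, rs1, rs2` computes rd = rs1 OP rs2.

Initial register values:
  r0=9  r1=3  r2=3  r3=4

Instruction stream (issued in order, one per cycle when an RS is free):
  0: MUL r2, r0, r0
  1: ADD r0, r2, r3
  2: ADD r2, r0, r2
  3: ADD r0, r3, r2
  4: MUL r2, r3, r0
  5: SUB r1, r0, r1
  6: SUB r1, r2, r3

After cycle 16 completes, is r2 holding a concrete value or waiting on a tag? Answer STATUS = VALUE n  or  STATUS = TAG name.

STATUS = VALUE 680

cycle 1: issue MUL r2<-Mul1 // r0:9,r1:3,r2:Mul1,r3:4
cycle 2: issue ADD r0<-Add1 // r0:Add1,r1:3,r2:Mul1,r3:4
cycle 3: issue ADD r2<-Add2 // r0:Add1,r1:3,r2:Add2,r3:4
cycle 4: stall // r0:Add1,r1:3,r2:Add2,r3:4
cycle 5: CDB Mul1=81; stall // r0:Add1,r1:3,r2:Add2,r3:4
cycle 6: stall // r0:Add1,r1:3,r2:Add2,r3:4
cycle 7: CDB Add1=85; issue ADD r0<-Add1 // r0:Add1,r1:3,r2:Add2,r3:4
cycle 8: issue MUL r2<-Mul1 // r0:Add1,r1:3,r2:Mul1,r3:4
cycle 9: CDB Add2=166; issue SUB r1<-Add2 // r0:Add1,r1:Add2,r2:Mul1,r3:4
cycle 10: stall // r0:Add1,r1:Add2,r2:Mul1,r3:4
cycle 11: CDB Add1=170; issue SUB r1<-Add1 // r0:170,r1:Add1,r2:Mul1,r3:4
cycle 12: - // r0:170,r1:Add1,r2:Mul1,r3:4
cycle 13: CDB Add2=167 // r0:170,r1:Add1,r2:Mul1,r3:4
cycle 14: - // r0:170,r1:Add1,r2:Mul1,r3:4
cycle 15: CDB Mul1=680 // r0:170,r1:Add1,r2:680,r3:4
cycle 16: - // r0:170,r1:Add1,r2:680,r3:4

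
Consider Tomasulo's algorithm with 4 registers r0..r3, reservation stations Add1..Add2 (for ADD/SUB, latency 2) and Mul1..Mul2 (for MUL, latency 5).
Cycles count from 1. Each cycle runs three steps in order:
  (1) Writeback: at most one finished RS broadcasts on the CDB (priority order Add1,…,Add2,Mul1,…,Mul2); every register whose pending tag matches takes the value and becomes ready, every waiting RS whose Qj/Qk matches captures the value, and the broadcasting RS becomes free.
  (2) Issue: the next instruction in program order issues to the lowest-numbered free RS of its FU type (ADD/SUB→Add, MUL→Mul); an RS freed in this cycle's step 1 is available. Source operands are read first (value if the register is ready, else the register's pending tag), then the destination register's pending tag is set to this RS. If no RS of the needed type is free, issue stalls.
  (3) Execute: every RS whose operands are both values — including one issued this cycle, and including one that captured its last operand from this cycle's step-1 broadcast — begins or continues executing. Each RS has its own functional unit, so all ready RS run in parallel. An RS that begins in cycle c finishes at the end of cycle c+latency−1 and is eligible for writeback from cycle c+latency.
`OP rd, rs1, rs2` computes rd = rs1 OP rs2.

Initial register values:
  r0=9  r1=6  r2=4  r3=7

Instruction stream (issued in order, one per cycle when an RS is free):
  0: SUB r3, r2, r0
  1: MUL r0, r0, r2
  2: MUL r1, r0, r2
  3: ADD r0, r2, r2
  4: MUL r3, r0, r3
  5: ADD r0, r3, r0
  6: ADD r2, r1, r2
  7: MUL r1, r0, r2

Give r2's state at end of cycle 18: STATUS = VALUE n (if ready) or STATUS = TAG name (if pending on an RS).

  c1: issue SUB r3<-Add1  regs: r0:9,r1:6,r2:4,r3:Add1
  c2: issue MUL r0<-Mul1  regs: r0:Mul1,r1:6,r2:4,r3:Add1
  c3: CDB Add1=-5; issue MUL r1<-Mul2  regs: r0:Mul1,r1:Mul2,r2:4,r3:-5
  c4: issue ADD r0<-Add1  regs: r0:Add1,r1:Mul2,r2:4,r3:-5
  c5: stall  regs: r0:Add1,r1:Mul2,r2:4,r3:-5
  c6: CDB Add1=8; stall  regs: r0:8,r1:Mul2,r2:4,r3:-5
  c7: CDB Mul1=36; issue MUL r3<-Mul1  regs: r0:8,r1:Mul2,r2:4,r3:Mul1
  c8: issue ADD r0<-Add1  regs: r0:Add1,r1:Mul2,r2:4,r3:Mul1
  c9: issue ADD r2<-Add2  regs: r0:Add1,r1:Mul2,r2:Add2,r3:Mul1
  c10: stall  regs: r0:Add1,r1:Mul2,r2:Add2,r3:Mul1
  c11: stall  regs: r0:Add1,r1:Mul2,r2:Add2,r3:Mul1
  c12: CDB Mul1=-40; issue MUL r1<-Mul1  regs: r0:Add1,r1:Mul1,r2:Add2,r3:-40
  c13: CDB Mul2=144  regs: r0:Add1,r1:Mul1,r2:Add2,r3:-40
  c14: CDB Add1=-32  regs: r0:-32,r1:Mul1,r2:Add2,r3:-40
  c15: CDB Add2=148  regs: r0:-32,r1:Mul1,r2:148,r3:-40
  c16: -  regs: r0:-32,r1:Mul1,r2:148,r3:-40
  c17: -  regs: r0:-32,r1:Mul1,r2:148,r3:-40
  c18: -  regs: r0:-32,r1:Mul1,r2:148,r3:-40

STATUS = VALUE 148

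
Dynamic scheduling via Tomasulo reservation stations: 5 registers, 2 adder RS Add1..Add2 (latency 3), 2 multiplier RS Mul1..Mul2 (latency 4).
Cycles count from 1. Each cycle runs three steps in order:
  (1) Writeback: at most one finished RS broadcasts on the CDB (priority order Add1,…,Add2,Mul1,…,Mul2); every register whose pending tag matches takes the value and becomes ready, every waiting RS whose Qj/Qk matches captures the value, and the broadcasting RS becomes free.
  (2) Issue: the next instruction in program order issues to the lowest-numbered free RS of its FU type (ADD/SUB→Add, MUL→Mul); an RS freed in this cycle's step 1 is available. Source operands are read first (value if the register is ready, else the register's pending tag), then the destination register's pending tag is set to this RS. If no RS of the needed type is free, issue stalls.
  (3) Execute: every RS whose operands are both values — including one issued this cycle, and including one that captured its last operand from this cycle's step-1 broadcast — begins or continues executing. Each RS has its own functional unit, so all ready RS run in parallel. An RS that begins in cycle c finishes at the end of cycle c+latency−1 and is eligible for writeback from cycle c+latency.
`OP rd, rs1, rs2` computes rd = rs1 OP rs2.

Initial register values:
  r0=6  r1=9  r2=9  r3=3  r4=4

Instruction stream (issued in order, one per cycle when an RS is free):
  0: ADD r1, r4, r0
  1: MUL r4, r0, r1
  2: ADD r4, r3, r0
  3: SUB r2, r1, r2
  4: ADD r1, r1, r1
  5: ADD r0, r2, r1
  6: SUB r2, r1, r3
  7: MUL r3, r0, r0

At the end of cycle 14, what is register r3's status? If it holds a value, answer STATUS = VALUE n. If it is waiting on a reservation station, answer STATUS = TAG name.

c1: issue ADD r1<-Add1 | r0:6,r1:Add1,r2:9,r3:3,r4:4
c2: issue MUL r4<-Mul1 | r0:6,r1:Add1,r2:9,r3:3,r4:Mul1
c3: issue ADD r4<-Add2 | r0:6,r1:Add1,r2:9,r3:3,r4:Add2
c4: CDB Add1=10; issue SUB r2<-Add1 | r0:6,r1:10,r2:Add1,r3:3,r4:Add2
c5: stall | r0:6,r1:10,r2:Add1,r3:3,r4:Add2
c6: CDB Add2=9; issue ADD r1<-Add2 | r0:6,r1:Add2,r2:Add1,r3:3,r4:9
c7: CDB Add1=1; issue ADD r0<-Add1 | r0:Add1,r1:Add2,r2:1,r3:3,r4:9
c8: CDB Mul1=60; stall | r0:Add1,r1:Add2,r2:1,r3:3,r4:9
c9: CDB Add2=20; issue SUB r2<-Add2 | r0:Add1,r1:20,r2:Add2,r3:3,r4:9
c10: issue MUL r3<-Mul1 | r0:Add1,r1:20,r2:Add2,r3:Mul1,r4:9
c11: - | r0:Add1,r1:20,r2:Add2,r3:Mul1,r4:9
c12: CDB Add1=21 | r0:21,r1:20,r2:Add2,r3:Mul1,r4:9
c13: CDB Add2=17 | r0:21,r1:20,r2:17,r3:Mul1,r4:9
c14: - | r0:21,r1:20,r2:17,r3:Mul1,r4:9

STATUS = TAG Mul1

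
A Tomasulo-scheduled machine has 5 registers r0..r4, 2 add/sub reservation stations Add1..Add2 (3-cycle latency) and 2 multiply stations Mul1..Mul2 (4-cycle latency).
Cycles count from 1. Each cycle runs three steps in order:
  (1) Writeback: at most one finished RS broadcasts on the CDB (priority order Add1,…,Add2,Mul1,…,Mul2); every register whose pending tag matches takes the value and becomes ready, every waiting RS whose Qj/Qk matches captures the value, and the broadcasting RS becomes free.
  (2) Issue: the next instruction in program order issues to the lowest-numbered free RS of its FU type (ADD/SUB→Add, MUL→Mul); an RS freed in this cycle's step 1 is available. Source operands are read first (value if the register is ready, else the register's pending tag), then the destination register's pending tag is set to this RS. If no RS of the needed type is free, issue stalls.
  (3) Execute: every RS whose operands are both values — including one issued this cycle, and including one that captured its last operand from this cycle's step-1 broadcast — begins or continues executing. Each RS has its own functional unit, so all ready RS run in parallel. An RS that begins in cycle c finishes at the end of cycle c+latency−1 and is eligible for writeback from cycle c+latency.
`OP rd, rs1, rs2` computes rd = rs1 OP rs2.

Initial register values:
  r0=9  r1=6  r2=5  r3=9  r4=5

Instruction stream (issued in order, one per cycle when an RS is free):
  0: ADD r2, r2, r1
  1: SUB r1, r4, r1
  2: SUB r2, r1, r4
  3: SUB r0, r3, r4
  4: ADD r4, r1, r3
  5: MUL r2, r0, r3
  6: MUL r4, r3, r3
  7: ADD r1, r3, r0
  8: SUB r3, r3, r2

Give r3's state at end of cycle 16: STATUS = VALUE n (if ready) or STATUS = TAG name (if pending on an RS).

STATUS = VALUE -27

c1: issue ADD r2<-Add1 | r0:9,r1:6,r2:Add1,r3:9,r4:5
c2: issue SUB r1<-Add2 | r0:9,r1:Add2,r2:Add1,r3:9,r4:5
c3: stall | r0:9,r1:Add2,r2:Add1,r3:9,r4:5
c4: CDB Add1=11; issue SUB r2<-Add1 | r0:9,r1:Add2,r2:Add1,r3:9,r4:5
c5: CDB Add2=-1; issue SUB r0<-Add2 | r0:Add2,r1:-1,r2:Add1,r3:9,r4:5
c6: stall | r0:Add2,r1:-1,r2:Add1,r3:9,r4:5
c7: stall | r0:Add2,r1:-1,r2:Add1,r3:9,r4:5
c8: CDB Add1=-6; issue ADD r4<-Add1 | r0:Add2,r1:-1,r2:-6,r3:9,r4:Add1
c9: CDB Add2=4; issue MUL r2<-Mul1 | r0:4,r1:-1,r2:Mul1,r3:9,r4:Add1
c10: issue MUL r4<-Mul2 | r0:4,r1:-1,r2:Mul1,r3:9,r4:Mul2
c11: CDB Add1=8; issue ADD r1<-Add1 | r0:4,r1:Add1,r2:Mul1,r3:9,r4:Mul2
c12: issue SUB r3<-Add2 | r0:4,r1:Add1,r2:Mul1,r3:Add2,r4:Mul2
c13: CDB Mul1=36 | r0:4,r1:Add1,r2:36,r3:Add2,r4:Mul2
c14: CDB Add1=13 | r0:4,r1:13,r2:36,r3:Add2,r4:Mul2
c15: CDB Mul2=81 | r0:4,r1:13,r2:36,r3:Add2,r4:81
c16: CDB Add2=-27 | r0:4,r1:13,r2:36,r3:-27,r4:81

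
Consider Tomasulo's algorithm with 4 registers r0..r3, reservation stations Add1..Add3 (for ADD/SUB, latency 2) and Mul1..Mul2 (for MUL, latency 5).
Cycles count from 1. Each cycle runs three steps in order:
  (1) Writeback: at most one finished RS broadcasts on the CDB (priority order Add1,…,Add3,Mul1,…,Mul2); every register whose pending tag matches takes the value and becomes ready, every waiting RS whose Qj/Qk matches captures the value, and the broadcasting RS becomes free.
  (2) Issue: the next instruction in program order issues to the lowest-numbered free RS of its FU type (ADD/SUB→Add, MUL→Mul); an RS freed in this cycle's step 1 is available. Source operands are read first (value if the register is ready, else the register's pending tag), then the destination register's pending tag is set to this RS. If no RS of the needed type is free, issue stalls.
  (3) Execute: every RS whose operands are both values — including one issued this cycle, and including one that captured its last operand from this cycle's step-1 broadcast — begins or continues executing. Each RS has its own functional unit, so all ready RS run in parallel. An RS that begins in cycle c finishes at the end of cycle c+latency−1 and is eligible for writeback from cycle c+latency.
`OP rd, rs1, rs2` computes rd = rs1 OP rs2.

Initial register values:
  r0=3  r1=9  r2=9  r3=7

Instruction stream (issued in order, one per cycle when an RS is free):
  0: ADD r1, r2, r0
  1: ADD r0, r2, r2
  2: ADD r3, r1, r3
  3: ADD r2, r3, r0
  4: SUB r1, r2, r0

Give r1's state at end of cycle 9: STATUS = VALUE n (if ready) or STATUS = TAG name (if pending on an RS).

STATUS = VALUE 19

  c1: issue ADD r1<-Add1  regs: r0:3,r1:Add1,r2:9,r3:7
  c2: issue ADD r0<-Add2  regs: r0:Add2,r1:Add1,r2:9,r3:7
  c3: CDB Add1=12; issue ADD r3<-Add1  regs: r0:Add2,r1:12,r2:9,r3:Add1
  c4: CDB Add2=18; issue ADD r2<-Add2  regs: r0:18,r1:12,r2:Add2,r3:Add1
  c5: CDB Add1=19; issue SUB r1<-Add1  regs: r0:18,r1:Add1,r2:Add2,r3:19
  c6: -  regs: r0:18,r1:Add1,r2:Add2,r3:19
  c7: CDB Add2=37  regs: r0:18,r1:Add1,r2:37,r3:19
  c8: -  regs: r0:18,r1:Add1,r2:37,r3:19
  c9: CDB Add1=19  regs: r0:18,r1:19,r2:37,r3:19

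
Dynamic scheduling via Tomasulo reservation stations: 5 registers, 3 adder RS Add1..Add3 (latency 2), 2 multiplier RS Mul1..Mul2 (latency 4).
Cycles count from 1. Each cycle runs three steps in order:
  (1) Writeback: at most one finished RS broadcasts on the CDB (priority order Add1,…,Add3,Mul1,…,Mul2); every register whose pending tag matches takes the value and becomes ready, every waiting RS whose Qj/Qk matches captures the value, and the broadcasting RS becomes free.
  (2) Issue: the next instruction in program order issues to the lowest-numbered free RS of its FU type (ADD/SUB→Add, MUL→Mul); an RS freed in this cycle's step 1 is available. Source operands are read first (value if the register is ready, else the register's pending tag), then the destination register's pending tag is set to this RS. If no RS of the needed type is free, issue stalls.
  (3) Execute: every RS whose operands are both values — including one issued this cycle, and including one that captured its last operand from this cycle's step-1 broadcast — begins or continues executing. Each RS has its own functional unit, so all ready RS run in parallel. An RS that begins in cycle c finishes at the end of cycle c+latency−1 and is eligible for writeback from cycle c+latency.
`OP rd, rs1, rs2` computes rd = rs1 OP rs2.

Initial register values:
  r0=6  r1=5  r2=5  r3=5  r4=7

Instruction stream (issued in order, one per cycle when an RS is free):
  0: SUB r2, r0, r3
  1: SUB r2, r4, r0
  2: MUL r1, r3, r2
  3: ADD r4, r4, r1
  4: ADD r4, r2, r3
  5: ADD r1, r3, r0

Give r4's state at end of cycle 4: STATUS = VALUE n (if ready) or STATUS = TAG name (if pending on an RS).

STATUS = TAG Add1

cycle 1: issue SUB r2<-Add1 // r0:6,r1:5,r2:Add1,r3:5,r4:7
cycle 2: issue SUB r2<-Add2 // r0:6,r1:5,r2:Add2,r3:5,r4:7
cycle 3: CDB Add1=1; issue MUL r1<-Mul1 // r0:6,r1:Mul1,r2:Add2,r3:5,r4:7
cycle 4: CDB Add2=1; issue ADD r4<-Add1 // r0:6,r1:Mul1,r2:1,r3:5,r4:Add1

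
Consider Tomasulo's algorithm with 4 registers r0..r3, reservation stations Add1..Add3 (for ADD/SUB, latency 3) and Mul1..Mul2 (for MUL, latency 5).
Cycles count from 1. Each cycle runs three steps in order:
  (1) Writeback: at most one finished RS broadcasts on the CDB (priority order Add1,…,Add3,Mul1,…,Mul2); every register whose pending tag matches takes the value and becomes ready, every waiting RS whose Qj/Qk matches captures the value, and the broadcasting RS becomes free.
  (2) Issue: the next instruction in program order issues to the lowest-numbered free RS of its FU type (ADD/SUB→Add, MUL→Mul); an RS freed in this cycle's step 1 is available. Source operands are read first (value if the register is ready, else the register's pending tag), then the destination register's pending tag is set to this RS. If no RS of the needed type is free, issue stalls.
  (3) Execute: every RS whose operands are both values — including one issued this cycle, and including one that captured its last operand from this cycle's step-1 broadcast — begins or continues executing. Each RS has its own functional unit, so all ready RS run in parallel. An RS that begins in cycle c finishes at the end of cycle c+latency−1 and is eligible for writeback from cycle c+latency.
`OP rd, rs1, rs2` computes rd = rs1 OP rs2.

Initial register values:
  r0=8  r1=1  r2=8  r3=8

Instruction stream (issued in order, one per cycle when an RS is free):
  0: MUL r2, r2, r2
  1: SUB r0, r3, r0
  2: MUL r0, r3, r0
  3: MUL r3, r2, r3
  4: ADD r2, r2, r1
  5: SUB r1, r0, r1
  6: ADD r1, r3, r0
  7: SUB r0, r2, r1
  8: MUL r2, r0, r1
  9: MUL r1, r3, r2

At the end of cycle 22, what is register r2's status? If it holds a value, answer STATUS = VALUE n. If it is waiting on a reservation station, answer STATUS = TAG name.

c1: issue MUL r2<-Mul1 | r0:8,r1:1,r2:Mul1,r3:8
c2: issue SUB r0<-Add1 | r0:Add1,r1:1,r2:Mul1,r3:8
c3: issue MUL r0<-Mul2 | r0:Mul2,r1:1,r2:Mul1,r3:8
c4: stall | r0:Mul2,r1:1,r2:Mul1,r3:8
c5: CDB Add1=0; stall | r0:Mul2,r1:1,r2:Mul1,r3:8
c6: CDB Mul1=64; issue MUL r3<-Mul1 | r0:Mul2,r1:1,r2:64,r3:Mul1
c7: issue ADD r2<-Add1 | r0:Mul2,r1:1,r2:Add1,r3:Mul1
c8: issue SUB r1<-Add2 | r0:Mul2,r1:Add2,r2:Add1,r3:Mul1
c9: issue ADD r1<-Add3 | r0:Mul2,r1:Add3,r2:Add1,r3:Mul1
c10: CDB Add1=65; issue SUB r0<-Add1 | r0:Add1,r1:Add3,r2:65,r3:Mul1
c11: CDB Mul1=512; issue MUL r2<-Mul1 | r0:Add1,r1:Add3,r2:Mul1,r3:512
c12: CDB Mul2=0; issue MUL r1<-Mul2 | r0:Add1,r1:Mul2,r2:Mul1,r3:512
c13: - | r0:Add1,r1:Mul2,r2:Mul1,r3:512
c14: - | r0:Add1,r1:Mul2,r2:Mul1,r3:512
c15: CDB Add2=-1 | r0:Add1,r1:Mul2,r2:Mul1,r3:512
c16: CDB Add3=512 | r0:Add1,r1:Mul2,r2:Mul1,r3:512
c17: - | r0:Add1,r1:Mul2,r2:Mul1,r3:512
c18: - | r0:Add1,r1:Mul2,r2:Mul1,r3:512
c19: CDB Add1=-447 | r0:-447,r1:Mul2,r2:Mul1,r3:512
c20: - | r0:-447,r1:Mul2,r2:Mul1,r3:512
c21: - | r0:-447,r1:Mul2,r2:Mul1,r3:512
c22: - | r0:-447,r1:Mul2,r2:Mul1,r3:512

STATUS = TAG Mul1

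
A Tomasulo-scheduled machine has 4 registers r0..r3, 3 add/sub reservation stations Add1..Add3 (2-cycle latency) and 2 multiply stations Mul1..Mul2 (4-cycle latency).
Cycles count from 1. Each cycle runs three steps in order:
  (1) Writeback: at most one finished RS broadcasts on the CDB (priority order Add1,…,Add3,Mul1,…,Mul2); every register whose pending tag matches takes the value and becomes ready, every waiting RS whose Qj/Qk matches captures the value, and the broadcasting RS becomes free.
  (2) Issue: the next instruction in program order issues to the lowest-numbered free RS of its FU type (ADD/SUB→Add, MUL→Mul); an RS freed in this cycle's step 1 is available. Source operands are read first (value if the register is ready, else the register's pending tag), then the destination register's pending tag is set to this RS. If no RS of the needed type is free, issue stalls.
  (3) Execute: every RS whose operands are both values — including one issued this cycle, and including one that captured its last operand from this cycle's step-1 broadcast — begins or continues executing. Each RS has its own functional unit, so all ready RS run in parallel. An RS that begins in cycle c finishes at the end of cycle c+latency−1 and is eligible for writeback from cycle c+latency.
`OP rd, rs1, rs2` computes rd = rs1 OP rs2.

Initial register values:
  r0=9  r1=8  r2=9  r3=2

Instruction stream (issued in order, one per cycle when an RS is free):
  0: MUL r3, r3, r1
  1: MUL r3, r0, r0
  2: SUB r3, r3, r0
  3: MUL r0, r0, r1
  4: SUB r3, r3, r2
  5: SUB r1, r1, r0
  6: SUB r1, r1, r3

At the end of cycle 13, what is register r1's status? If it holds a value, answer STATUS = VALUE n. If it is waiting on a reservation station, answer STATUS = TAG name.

c1: issue MUL r3<-Mul1 | r0:9,r1:8,r2:9,r3:Mul1
c2: issue MUL r3<-Mul2 | r0:9,r1:8,r2:9,r3:Mul2
c3: issue SUB r3<-Add1 | r0:9,r1:8,r2:9,r3:Add1
c4: stall | r0:9,r1:8,r2:9,r3:Add1
c5: CDB Mul1=16; issue MUL r0<-Mul1 | r0:Mul1,r1:8,r2:9,r3:Add1
c6: CDB Mul2=81; issue SUB r3<-Add2 | r0:Mul1,r1:8,r2:9,r3:Add2
c7: issue SUB r1<-Add3 | r0:Mul1,r1:Add3,r2:9,r3:Add2
c8: CDB Add1=72; issue SUB r1<-Add1 | r0:Mul1,r1:Add1,r2:9,r3:Add2
c9: CDB Mul1=72 | r0:72,r1:Add1,r2:9,r3:Add2
c10: CDB Add2=63 | r0:72,r1:Add1,r2:9,r3:63
c11: CDB Add3=-64 | r0:72,r1:Add1,r2:9,r3:63
c12: - | r0:72,r1:Add1,r2:9,r3:63
c13: CDB Add1=-127 | r0:72,r1:-127,r2:9,r3:63

STATUS = VALUE -127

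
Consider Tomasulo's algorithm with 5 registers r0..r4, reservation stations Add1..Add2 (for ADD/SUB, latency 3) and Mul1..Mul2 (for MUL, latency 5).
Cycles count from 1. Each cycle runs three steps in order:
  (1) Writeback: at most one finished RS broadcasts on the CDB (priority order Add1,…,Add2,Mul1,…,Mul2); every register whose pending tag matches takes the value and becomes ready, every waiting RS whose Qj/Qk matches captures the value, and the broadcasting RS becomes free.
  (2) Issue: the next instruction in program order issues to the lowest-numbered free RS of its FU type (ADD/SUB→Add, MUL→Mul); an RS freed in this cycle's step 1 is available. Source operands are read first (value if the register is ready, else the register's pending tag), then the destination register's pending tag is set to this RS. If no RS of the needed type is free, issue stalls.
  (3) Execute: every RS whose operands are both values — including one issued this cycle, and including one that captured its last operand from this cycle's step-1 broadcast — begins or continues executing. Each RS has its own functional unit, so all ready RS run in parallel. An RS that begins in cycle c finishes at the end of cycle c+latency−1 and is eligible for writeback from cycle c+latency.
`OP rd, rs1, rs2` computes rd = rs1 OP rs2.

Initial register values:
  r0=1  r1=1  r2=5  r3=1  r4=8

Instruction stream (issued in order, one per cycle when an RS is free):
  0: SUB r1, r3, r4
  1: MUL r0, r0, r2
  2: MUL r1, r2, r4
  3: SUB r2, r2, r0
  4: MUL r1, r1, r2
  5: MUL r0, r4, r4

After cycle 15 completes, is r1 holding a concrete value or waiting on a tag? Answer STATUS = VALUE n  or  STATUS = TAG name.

  c1: issue SUB r1<-Add1  regs: r0:1,r1:Add1,r2:5,r3:1,r4:8
  c2: issue MUL r0<-Mul1  regs: r0:Mul1,r1:Add1,r2:5,r3:1,r4:8
  c3: issue MUL r1<-Mul2  regs: r0:Mul1,r1:Mul2,r2:5,r3:1,r4:8
  c4: CDB Add1=-7; issue SUB r2<-Add1  regs: r0:Mul1,r1:Mul2,r2:Add1,r3:1,r4:8
  c5: stall  regs: r0:Mul1,r1:Mul2,r2:Add1,r3:1,r4:8
  c6: stall  regs: r0:Mul1,r1:Mul2,r2:Add1,r3:1,r4:8
  c7: CDB Mul1=5; issue MUL r1<-Mul1  regs: r0:5,r1:Mul1,r2:Add1,r3:1,r4:8
  c8: CDB Mul2=40; issue MUL r0<-Mul2  regs: r0:Mul2,r1:Mul1,r2:Add1,r3:1,r4:8
  c9: -  regs: r0:Mul2,r1:Mul1,r2:Add1,r3:1,r4:8
  c10: CDB Add1=0  regs: r0:Mul2,r1:Mul1,r2:0,r3:1,r4:8
  c11: -  regs: r0:Mul2,r1:Mul1,r2:0,r3:1,r4:8
  c12: -  regs: r0:Mul2,r1:Mul1,r2:0,r3:1,r4:8
  c13: CDB Mul2=64  regs: r0:64,r1:Mul1,r2:0,r3:1,r4:8
  c14: -  regs: r0:64,r1:Mul1,r2:0,r3:1,r4:8
  c15: CDB Mul1=0  regs: r0:64,r1:0,r2:0,r3:1,r4:8

STATUS = VALUE 0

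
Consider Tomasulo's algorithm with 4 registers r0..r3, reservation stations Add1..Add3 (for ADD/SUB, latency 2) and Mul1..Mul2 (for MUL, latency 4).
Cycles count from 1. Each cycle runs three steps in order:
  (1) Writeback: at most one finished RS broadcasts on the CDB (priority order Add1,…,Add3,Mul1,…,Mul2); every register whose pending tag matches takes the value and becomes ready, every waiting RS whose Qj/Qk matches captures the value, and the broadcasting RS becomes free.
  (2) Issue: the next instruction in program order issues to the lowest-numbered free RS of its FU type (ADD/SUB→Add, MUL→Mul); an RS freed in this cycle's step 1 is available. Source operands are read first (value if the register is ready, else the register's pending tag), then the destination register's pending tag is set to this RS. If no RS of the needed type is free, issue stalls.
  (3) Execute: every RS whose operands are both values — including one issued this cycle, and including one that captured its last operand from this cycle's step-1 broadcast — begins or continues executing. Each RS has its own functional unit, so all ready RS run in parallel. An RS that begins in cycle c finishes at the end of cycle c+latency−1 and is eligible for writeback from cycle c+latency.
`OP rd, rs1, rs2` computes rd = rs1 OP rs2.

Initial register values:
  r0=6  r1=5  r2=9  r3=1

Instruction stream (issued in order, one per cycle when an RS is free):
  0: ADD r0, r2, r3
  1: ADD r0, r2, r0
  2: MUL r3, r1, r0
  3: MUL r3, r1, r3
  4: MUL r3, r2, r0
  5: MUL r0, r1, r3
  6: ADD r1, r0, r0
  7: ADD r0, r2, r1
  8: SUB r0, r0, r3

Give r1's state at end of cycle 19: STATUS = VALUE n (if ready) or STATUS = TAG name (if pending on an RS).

c1: issue ADD r0<-Add1 | r0:Add1,r1:5,r2:9,r3:1
c2: issue ADD r0<-Add2 | r0:Add2,r1:5,r2:9,r3:1
c3: CDB Add1=10; issue MUL r3<-Mul1 | r0:Add2,r1:5,r2:9,r3:Mul1
c4: issue MUL r3<-Mul2 | r0:Add2,r1:5,r2:9,r3:Mul2
c5: CDB Add2=19; stall | r0:19,r1:5,r2:9,r3:Mul2
c6: stall | r0:19,r1:5,r2:9,r3:Mul2
c7: stall | r0:19,r1:5,r2:9,r3:Mul2
c8: stall | r0:19,r1:5,r2:9,r3:Mul2
c9: CDB Mul1=95; issue MUL r3<-Mul1 | r0:19,r1:5,r2:9,r3:Mul1
c10: stall | r0:19,r1:5,r2:9,r3:Mul1
c11: stall | r0:19,r1:5,r2:9,r3:Mul1
c12: stall | r0:19,r1:5,r2:9,r3:Mul1
c13: CDB Mul1=171; issue MUL r0<-Mul1 | r0:Mul1,r1:5,r2:9,r3:171
c14: CDB Mul2=475; issue ADD r1<-Add1 | r0:Mul1,r1:Add1,r2:9,r3:171
c15: issue ADD r0<-Add2 | r0:Add2,r1:Add1,r2:9,r3:171
c16: issue SUB r0<-Add3 | r0:Add3,r1:Add1,r2:9,r3:171
c17: CDB Mul1=855 | r0:Add3,r1:Add1,r2:9,r3:171
c18: - | r0:Add3,r1:Add1,r2:9,r3:171
c19: CDB Add1=1710 | r0:Add3,r1:1710,r2:9,r3:171

STATUS = VALUE 1710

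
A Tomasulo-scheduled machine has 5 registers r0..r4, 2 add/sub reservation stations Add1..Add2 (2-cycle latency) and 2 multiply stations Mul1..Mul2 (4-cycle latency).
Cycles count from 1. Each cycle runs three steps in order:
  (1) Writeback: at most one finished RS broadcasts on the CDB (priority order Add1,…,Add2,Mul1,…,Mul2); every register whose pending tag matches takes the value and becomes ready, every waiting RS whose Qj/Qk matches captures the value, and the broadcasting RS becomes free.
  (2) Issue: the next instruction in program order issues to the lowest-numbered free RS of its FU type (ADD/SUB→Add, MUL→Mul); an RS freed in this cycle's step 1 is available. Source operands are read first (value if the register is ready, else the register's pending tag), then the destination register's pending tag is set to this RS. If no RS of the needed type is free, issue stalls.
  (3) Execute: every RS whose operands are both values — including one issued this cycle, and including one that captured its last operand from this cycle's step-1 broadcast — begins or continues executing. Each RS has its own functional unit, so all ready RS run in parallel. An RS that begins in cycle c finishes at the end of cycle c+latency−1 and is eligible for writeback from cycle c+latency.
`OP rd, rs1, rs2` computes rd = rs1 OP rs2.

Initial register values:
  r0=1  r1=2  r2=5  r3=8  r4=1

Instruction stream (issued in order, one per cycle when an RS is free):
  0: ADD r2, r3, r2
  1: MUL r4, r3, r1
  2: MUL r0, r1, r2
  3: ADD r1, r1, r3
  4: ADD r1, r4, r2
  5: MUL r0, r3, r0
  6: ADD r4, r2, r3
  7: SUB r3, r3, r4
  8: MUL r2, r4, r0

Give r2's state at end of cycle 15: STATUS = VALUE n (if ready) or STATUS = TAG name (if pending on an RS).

c1: issue ADD r2<-Add1 | r0:1,r1:2,r2:Add1,r3:8,r4:1
c2: issue MUL r4<-Mul1 | r0:1,r1:2,r2:Add1,r3:8,r4:Mul1
c3: CDB Add1=13; issue MUL r0<-Mul2 | r0:Mul2,r1:2,r2:13,r3:8,r4:Mul1
c4: issue ADD r1<-Add1 | r0:Mul2,r1:Add1,r2:13,r3:8,r4:Mul1
c5: issue ADD r1<-Add2 | r0:Mul2,r1:Add2,r2:13,r3:8,r4:Mul1
c6: CDB Add1=10; stall | r0:Mul2,r1:Add2,r2:13,r3:8,r4:Mul1
c7: CDB Mul1=16; issue MUL r0<-Mul1 | r0:Mul1,r1:Add2,r2:13,r3:8,r4:16
c8: CDB Mul2=26; issue ADD r4<-Add1 | r0:Mul1,r1:Add2,r2:13,r3:8,r4:Add1
c9: CDB Add2=29; issue SUB r3<-Add2 | r0:Mul1,r1:29,r2:13,r3:Add2,r4:Add1
c10: CDB Add1=21; issue MUL r2<-Mul2 | r0:Mul1,r1:29,r2:Mul2,r3:Add2,r4:21
c11: - | r0:Mul1,r1:29,r2:Mul2,r3:Add2,r4:21
c12: CDB Add2=-13 | r0:Mul1,r1:29,r2:Mul2,r3:-13,r4:21
c13: CDB Mul1=208 | r0:208,r1:29,r2:Mul2,r3:-13,r4:21
c14: - | r0:208,r1:29,r2:Mul2,r3:-13,r4:21
c15: - | r0:208,r1:29,r2:Mul2,r3:-13,r4:21

STATUS = TAG Mul2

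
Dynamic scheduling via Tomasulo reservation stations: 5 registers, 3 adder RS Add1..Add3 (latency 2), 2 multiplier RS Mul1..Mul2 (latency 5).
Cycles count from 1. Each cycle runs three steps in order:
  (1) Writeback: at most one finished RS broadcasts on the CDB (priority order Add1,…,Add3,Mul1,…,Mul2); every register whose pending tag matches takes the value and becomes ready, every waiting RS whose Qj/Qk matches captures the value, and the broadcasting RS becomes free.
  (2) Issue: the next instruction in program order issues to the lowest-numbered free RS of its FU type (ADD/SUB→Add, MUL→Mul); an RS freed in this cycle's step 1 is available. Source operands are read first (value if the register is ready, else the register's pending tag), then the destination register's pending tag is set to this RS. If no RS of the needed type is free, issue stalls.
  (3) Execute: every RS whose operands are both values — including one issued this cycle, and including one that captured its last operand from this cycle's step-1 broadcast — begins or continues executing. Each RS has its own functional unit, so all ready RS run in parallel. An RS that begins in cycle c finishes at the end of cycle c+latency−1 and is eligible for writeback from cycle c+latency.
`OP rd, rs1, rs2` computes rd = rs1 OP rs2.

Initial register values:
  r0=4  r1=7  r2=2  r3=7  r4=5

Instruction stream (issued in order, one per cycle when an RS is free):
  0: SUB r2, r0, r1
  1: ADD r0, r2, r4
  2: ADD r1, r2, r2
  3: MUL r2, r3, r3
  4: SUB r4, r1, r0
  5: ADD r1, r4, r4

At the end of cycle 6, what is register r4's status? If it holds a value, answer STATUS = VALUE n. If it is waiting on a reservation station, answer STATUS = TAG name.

cycle 1: issue SUB r2<-Add1 // r0:4,r1:7,r2:Add1,r3:7,r4:5
cycle 2: issue ADD r0<-Add2 // r0:Add2,r1:7,r2:Add1,r3:7,r4:5
cycle 3: CDB Add1=-3; issue ADD r1<-Add1 // r0:Add2,r1:Add1,r2:-3,r3:7,r4:5
cycle 4: issue MUL r2<-Mul1 // r0:Add2,r1:Add1,r2:Mul1,r3:7,r4:5
cycle 5: CDB Add1=-6; issue SUB r4<-Add1 // r0:Add2,r1:-6,r2:Mul1,r3:7,r4:Add1
cycle 6: CDB Add2=2; issue ADD r1<-Add2 // r0:2,r1:Add2,r2:Mul1,r3:7,r4:Add1

STATUS = TAG Add1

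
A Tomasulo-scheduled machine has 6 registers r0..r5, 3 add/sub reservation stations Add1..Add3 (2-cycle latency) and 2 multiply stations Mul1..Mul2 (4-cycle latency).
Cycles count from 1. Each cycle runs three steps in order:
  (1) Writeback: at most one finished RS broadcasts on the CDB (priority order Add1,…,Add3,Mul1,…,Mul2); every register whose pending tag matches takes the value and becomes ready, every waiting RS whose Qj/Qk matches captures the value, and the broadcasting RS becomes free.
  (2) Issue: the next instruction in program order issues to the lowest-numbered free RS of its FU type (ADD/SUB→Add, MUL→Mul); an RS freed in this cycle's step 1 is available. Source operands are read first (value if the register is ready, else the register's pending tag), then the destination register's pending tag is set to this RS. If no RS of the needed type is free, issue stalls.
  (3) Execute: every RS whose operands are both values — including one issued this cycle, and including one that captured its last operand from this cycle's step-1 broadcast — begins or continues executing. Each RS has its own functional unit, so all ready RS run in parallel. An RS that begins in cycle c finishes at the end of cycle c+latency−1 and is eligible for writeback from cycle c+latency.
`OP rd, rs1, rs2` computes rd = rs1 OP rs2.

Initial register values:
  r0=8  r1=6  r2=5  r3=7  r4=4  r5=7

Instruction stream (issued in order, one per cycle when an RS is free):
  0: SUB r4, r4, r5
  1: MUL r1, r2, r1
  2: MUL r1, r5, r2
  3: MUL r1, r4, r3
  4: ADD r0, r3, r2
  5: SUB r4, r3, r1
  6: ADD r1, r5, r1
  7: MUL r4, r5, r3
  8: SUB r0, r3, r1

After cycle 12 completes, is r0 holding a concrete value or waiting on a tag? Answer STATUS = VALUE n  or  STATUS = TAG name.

STATUS = TAG Add3

  c1: issue SUB r4<-Add1  regs: r0:8,r1:6,r2:5,r3:7,r4:Add1,r5:7
  c2: issue MUL r1<-Mul1  regs: r0:8,r1:Mul1,r2:5,r3:7,r4:Add1,r5:7
  c3: CDB Add1=-3; issue MUL r1<-Mul2  regs: r0:8,r1:Mul2,r2:5,r3:7,r4:-3,r5:7
  c4: stall  regs: r0:8,r1:Mul2,r2:5,r3:7,r4:-3,r5:7
  c5: stall  regs: r0:8,r1:Mul2,r2:5,r3:7,r4:-3,r5:7
  c6: CDB Mul1=30; issue MUL r1<-Mul1  regs: r0:8,r1:Mul1,r2:5,r3:7,r4:-3,r5:7
  c7: CDB Mul2=35; issue ADD r0<-Add1  regs: r0:Add1,r1:Mul1,r2:5,r3:7,r4:-3,r5:7
  c8: issue SUB r4<-Add2  regs: r0:Add1,r1:Mul1,r2:5,r3:7,r4:Add2,r5:7
  c9: CDB Add1=12; issue ADD r1<-Add1  regs: r0:12,r1:Add1,r2:5,r3:7,r4:Add2,r5:7
  c10: CDB Mul1=-21; issue MUL r4<-Mul1  regs: r0:12,r1:Add1,r2:5,r3:7,r4:Mul1,r5:7
  c11: issue SUB r0<-Add3  regs: r0:Add3,r1:Add1,r2:5,r3:7,r4:Mul1,r5:7
  c12: CDB Add1=-14  regs: r0:Add3,r1:-14,r2:5,r3:7,r4:Mul1,r5:7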